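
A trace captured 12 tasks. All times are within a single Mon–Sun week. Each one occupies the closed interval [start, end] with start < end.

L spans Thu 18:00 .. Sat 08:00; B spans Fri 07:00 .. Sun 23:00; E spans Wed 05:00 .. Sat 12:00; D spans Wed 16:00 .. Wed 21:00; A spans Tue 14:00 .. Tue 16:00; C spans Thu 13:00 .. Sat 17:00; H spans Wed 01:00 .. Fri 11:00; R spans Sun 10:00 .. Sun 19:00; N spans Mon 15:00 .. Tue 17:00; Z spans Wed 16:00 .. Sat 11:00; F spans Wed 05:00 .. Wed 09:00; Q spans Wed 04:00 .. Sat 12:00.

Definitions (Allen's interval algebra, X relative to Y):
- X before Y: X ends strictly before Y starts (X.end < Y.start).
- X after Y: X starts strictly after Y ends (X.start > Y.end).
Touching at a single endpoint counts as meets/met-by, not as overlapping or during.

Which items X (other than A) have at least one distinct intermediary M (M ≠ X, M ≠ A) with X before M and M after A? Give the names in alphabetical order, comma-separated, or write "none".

C, D, E, F, H, L, N, Q, Z

Target A = [Tue 14:00, Tue 16:00].
Intermediaries M with M after A: B, C, D, E, F, H, L, Q, R, Z.
Via B — items with X before B: D, F, N.
Via C — items with X before C: D, F, N.
Via D — items with X before D: F, N.
Via E — items with X before E: N.
Via F — items with X before F: N.
Via H — items with X before H: N.
Via L — items with X before L: D, F, N.
Via Q — items with X before Q: N.
Via R — items with X before R: C, D, E, F, H, L, N, Q, Z.
Via Z — items with X before Z: F, N.
Union: C, D, E, F, H, L, N, Q, Z.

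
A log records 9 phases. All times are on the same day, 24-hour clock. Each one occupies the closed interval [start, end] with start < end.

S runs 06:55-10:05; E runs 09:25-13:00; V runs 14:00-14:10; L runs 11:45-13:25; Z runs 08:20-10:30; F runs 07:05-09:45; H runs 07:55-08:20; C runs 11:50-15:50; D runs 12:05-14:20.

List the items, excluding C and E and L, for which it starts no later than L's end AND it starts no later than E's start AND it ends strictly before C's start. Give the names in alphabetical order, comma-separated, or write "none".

Conditions: its start is no later than L's end (X.start <= 13:25) AND its start is no later than E's start (X.start <= 09:25) AND its end is strictly before C's start (X.end < 11:50).
D: start 12:05 <= 13:25? ✓; start 12:05 <= 09:25? ✗; end 14:20 < 11:50? ✗ → no.
F: start 07:05 <= 13:25? ✓; start 07:05 <= 09:25? ✓; end 09:45 < 11:50? ✓ → yes.
H: start 07:55 <= 13:25? ✓; start 07:55 <= 09:25? ✓; end 08:20 < 11:50? ✓ → yes.
S: start 06:55 <= 13:25? ✓; start 06:55 <= 09:25? ✓; end 10:05 < 11:50? ✓ → yes.
V: start 14:00 <= 13:25? ✗; start 14:00 <= 09:25? ✗; end 14:10 < 11:50? ✗ → no.
Z: start 08:20 <= 13:25? ✓; start 08:20 <= 09:25? ✓; end 10:30 < 11:50? ✓ → yes.
Result: F, H, S, Z.

F, H, S, Z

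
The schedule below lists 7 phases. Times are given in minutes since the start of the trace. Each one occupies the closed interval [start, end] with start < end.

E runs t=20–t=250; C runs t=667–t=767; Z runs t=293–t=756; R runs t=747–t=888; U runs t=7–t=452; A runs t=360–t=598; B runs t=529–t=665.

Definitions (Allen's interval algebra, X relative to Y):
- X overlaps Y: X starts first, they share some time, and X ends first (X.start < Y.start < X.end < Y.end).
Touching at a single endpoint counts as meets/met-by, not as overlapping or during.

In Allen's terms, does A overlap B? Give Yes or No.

Yes

A = [t=360, t=598], B = [t=529, t=665].
Actual relation of A to B: overlaps.
Asked whether 'overlaps' holds → Yes.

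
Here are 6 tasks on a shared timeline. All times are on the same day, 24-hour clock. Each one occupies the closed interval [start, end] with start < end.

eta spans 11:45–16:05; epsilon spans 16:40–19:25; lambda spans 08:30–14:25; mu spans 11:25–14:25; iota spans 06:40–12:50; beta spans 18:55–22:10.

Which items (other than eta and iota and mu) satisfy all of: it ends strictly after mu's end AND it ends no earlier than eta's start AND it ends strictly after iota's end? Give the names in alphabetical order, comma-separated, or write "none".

beta, epsilon

Conditions: its end is strictly after mu's end (X.end > 14:25) AND its end is no earlier than eta's start (X.end >= 11:45) AND its end is strictly after iota's end (X.end > 12:50).
beta: end 22:10 > 14:25? ✓; end 22:10 >= 11:45? ✓; end 22:10 > 12:50? ✓ → yes.
epsilon: end 19:25 > 14:25? ✓; end 19:25 >= 11:45? ✓; end 19:25 > 12:50? ✓ → yes.
lambda: end 14:25 > 14:25? ✗; end 14:25 >= 11:45? ✓; end 14:25 > 12:50? ✓ → no.
Result: beta, epsilon.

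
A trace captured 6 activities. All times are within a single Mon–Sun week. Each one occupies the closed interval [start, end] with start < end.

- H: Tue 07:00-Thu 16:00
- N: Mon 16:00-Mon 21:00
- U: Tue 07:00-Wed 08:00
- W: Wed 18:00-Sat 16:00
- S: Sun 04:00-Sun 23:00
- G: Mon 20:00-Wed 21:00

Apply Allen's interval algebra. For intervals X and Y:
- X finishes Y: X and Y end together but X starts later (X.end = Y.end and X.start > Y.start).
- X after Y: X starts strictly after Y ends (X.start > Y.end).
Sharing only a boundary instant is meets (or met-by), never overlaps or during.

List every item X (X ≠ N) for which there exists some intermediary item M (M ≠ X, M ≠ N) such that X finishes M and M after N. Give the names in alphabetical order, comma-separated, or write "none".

none

Target N = [Mon 16:00, Mon 21:00].
Intermediaries M with M after N: H, S, U, W.
Via H — items with X finishes H: none.
Via S — items with X finishes S: none.
Via U — items with X finishes U: none.
Via W — items with X finishes W: none.
Union: none.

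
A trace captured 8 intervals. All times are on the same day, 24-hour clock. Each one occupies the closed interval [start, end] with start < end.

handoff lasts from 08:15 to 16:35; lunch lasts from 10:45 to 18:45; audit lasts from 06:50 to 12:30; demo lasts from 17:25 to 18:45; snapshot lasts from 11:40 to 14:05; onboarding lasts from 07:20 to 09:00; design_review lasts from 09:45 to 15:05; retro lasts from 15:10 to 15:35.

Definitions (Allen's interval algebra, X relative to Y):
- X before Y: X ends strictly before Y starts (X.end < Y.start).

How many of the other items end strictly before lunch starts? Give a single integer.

1

Target lunch = [10:45, 18:45].
audit [06:50, 12:30] → overlaps → no.
demo [17:25, 18:45] → finishes → no.
design_review [09:45, 15:05] → overlaps → no.
handoff [08:15, 16:35] → overlaps → no.
onboarding [07:20, 09:00] → before → counts.
retro [15:10, 15:35] → during → no.
snapshot [11:40, 14:05] → during → no.
Total: 1.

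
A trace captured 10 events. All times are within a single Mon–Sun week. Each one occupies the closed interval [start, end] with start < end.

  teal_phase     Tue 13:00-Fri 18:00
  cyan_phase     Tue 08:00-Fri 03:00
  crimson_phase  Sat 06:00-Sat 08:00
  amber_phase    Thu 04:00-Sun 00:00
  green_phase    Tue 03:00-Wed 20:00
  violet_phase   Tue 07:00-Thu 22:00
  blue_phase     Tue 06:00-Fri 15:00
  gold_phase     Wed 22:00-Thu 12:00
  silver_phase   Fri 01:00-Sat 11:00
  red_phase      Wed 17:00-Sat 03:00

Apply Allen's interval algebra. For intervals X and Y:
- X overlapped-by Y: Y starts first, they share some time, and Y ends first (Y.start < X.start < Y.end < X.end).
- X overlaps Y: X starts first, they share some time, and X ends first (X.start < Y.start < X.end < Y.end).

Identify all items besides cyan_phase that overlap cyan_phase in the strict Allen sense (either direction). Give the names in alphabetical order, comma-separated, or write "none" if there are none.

amber_phase, green_phase, red_phase, silver_phase, teal_phase, violet_phase

Target cyan_phase = [Tue 08:00, Fri 03:00].
amber_phase [Thu 04:00, Sun 00:00] → overlapped-by → yes.
blue_phase [Tue 06:00, Fri 15:00] → contains → no.
crimson_phase [Sat 06:00, Sat 08:00] → after → no.
gold_phase [Wed 22:00, Thu 12:00] → during → no.
green_phase [Tue 03:00, Wed 20:00] → overlaps → yes.
red_phase [Wed 17:00, Sat 03:00] → overlapped-by → yes.
silver_phase [Fri 01:00, Sat 11:00] → overlapped-by → yes.
teal_phase [Tue 13:00, Fri 18:00] → overlapped-by → yes.
violet_phase [Tue 07:00, Thu 22:00] → overlaps → yes.
Result: amber_phase, green_phase, red_phase, silver_phase, teal_phase, violet_phase.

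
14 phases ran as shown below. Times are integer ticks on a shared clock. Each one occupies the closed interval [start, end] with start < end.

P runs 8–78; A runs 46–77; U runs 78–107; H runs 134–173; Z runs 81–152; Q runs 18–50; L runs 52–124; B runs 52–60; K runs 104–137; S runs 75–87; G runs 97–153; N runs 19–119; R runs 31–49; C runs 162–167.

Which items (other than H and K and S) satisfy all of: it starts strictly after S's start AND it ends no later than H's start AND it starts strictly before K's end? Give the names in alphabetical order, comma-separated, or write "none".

U

Conditions: its start is strictly after S's start (X.start > 75) AND its end is no later than H's start (X.end <= 134) AND its start is strictly before K's end (X.start < 137).
A: start 46 > 75? ✗; end 77 <= 134? ✓; start 46 < 137? ✓ → no.
B: start 52 > 75? ✗; end 60 <= 134? ✓; start 52 < 137? ✓ → no.
C: start 162 > 75? ✓; end 167 <= 134? ✗; start 162 < 137? ✗ → no.
G: start 97 > 75? ✓; end 153 <= 134? ✗; start 97 < 137? ✓ → no.
L: start 52 > 75? ✗; end 124 <= 134? ✓; start 52 < 137? ✓ → no.
N: start 19 > 75? ✗; end 119 <= 134? ✓; start 19 < 137? ✓ → no.
P: start 8 > 75? ✗; end 78 <= 134? ✓; start 8 < 137? ✓ → no.
Q: start 18 > 75? ✗; end 50 <= 134? ✓; start 18 < 137? ✓ → no.
R: start 31 > 75? ✗; end 49 <= 134? ✓; start 31 < 137? ✓ → no.
U: start 78 > 75? ✓; end 107 <= 134? ✓; start 78 < 137? ✓ → yes.
Z: start 81 > 75? ✓; end 152 <= 134? ✗; start 81 < 137? ✓ → no.
Result: U.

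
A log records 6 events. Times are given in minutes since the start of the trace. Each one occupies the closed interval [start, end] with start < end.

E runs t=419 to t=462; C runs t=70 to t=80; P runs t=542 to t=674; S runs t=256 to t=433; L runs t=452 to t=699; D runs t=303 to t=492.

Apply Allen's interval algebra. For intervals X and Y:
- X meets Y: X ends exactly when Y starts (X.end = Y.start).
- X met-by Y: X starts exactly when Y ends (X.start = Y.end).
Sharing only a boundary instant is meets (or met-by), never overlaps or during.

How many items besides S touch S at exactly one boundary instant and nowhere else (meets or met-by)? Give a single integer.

0

Target S = [t=256, t=433].
C [t=70, t=80] → before → no.
D [t=303, t=492] → overlapped-by → no.
E [t=419, t=462] → overlapped-by → no.
L [t=452, t=699] → after → no.
P [t=542, t=674] → after → no.
Total: 0.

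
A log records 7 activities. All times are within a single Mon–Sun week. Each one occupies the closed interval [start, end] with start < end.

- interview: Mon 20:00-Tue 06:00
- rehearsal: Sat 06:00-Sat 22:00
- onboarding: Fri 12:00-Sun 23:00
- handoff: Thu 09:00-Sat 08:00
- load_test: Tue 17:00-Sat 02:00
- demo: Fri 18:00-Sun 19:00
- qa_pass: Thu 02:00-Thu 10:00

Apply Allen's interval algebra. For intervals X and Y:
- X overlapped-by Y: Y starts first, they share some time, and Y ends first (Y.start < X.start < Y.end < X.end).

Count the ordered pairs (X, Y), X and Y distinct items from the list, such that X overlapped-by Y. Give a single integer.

Checking all 42 ordered pairs for relation 'overlapped-by'; matching pairs in alphabetical order:
(demo, handoff): demo overlapped-by handoff ✓
(demo, load_test): demo overlapped-by load_test ✓
(handoff, load_test): handoff overlapped-by load_test ✓
(handoff, qa_pass): handoff overlapped-by qa_pass ✓
(onboarding, handoff): onboarding overlapped-by handoff ✓
(onboarding, load_test): onboarding overlapped-by load_test ✓
(rehearsal, handoff): rehearsal overlapped-by handoff ✓
Count: 7.

7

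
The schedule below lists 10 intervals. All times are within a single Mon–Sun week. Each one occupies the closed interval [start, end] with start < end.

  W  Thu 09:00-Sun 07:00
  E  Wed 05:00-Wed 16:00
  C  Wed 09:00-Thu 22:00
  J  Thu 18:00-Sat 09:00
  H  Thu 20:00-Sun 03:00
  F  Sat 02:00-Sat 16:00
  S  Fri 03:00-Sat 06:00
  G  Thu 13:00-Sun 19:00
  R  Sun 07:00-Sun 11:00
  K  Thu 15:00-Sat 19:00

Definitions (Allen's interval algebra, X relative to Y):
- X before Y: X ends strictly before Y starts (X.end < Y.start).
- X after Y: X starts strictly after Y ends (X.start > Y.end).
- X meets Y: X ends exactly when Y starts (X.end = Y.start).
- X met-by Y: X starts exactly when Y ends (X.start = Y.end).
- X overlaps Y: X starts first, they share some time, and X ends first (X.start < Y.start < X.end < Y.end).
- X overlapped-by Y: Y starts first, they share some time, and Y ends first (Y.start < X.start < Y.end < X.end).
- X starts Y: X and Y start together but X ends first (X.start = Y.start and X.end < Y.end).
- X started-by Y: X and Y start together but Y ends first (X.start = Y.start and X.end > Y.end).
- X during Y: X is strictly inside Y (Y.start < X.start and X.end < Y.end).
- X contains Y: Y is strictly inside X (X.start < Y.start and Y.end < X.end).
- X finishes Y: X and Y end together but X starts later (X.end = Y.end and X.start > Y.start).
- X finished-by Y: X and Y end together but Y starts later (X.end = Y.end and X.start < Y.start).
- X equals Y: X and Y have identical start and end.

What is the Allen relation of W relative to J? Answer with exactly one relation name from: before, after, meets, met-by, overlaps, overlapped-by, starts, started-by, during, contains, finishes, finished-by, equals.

W = [Thu 09:00, Sun 07:00]; J = [Thu 18:00, Sat 09:00].
Compare endpoints: W.start < J.start, W.start < J.end, W.end > J.start, W.end > J.end.
That pattern is 'contains'.

contains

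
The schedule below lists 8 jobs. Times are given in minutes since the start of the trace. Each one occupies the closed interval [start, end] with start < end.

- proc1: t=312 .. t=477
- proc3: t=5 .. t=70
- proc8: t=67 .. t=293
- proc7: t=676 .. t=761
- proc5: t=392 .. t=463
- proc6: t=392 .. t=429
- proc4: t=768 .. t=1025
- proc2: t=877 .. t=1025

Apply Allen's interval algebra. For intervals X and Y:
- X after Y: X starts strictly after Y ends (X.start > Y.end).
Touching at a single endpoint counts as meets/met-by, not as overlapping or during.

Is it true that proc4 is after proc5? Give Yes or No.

Yes

proc4 = [t=768, t=1025], proc5 = [t=392, t=463].
Actual relation of proc4 to proc5: after.
Asked whether 'after' holds → Yes.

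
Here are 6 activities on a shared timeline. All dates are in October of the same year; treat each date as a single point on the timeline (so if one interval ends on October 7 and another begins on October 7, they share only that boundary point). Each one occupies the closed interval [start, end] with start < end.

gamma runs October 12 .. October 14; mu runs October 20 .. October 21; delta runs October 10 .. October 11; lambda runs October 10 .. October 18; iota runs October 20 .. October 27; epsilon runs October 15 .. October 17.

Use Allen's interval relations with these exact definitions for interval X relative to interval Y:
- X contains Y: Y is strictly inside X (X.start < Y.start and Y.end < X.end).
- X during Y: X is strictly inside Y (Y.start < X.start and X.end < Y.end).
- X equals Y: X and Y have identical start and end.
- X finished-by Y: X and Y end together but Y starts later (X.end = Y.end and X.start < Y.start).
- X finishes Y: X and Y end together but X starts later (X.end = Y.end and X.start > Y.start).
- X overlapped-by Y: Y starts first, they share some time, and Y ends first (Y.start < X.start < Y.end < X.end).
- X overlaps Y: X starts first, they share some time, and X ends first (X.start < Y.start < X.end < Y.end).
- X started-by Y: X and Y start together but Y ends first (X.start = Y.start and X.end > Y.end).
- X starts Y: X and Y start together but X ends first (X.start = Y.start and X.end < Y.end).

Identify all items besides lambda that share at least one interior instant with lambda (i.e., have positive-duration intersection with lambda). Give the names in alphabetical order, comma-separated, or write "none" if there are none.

delta, epsilon, gamma

Target lambda = [October 10, October 18].
delta [October 10, October 11] → starts → yes.
epsilon [October 15, October 17] → during → yes.
gamma [October 12, October 14] → during → yes.
iota [October 20, October 27] → after → no.
mu [October 20, October 21] → after → no.
Result: delta, epsilon, gamma.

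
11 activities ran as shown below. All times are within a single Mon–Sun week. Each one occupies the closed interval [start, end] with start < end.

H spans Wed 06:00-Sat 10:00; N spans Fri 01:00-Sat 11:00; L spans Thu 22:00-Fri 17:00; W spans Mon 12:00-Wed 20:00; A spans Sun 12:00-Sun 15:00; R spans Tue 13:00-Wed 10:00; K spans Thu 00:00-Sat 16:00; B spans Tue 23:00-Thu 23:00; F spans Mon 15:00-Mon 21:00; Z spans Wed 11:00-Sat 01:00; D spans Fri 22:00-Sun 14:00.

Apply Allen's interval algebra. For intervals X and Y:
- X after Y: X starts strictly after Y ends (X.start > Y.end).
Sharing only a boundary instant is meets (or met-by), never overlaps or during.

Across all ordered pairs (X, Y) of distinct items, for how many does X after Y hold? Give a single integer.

29

Checking all 110 ordered pairs for relation 'after'; matching pairs in alphabetical order:
(A, B): A after B ✓
(A, F): A after F ✓
(A, H): A after H ✓
(A, K): A after K ✓
(A, L): A after L ✓
(A, N): A after N ✓
(A, R): A after R ✓
(A, W): A after W ✓
(A, Z): A after Z ✓
(B, F): B after F ✓
(D, B): D after B ✓
(D, F): D after F ✓
(D, L): D after L ✓
(D, R): D after R ✓
(D, W): D after W ✓
(H, F): H after F ✓
(K, F): K after F ✓
(K, R): K after R ✓
(K, W): K after W ✓
(L, F): L after F ✓
(L, R): L after R ✓
(L, W): L after W ✓
(N, B): N after B ✓
(N, F): N after F ✓
... plus 5 further pairs not listed.
Count: 29.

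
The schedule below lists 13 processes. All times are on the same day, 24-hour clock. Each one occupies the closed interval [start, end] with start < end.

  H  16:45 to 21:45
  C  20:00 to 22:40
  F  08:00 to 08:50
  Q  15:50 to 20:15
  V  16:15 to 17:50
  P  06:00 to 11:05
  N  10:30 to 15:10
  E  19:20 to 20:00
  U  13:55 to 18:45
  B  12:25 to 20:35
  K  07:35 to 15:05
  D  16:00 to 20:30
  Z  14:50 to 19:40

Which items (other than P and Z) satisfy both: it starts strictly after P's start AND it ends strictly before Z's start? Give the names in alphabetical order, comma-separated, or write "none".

F

Conditions: its start is strictly after P's start (X.start > 06:00) AND its end is strictly before Z's start (X.end < 14:50).
B: start 12:25 > 06:00? ✓; end 20:35 < 14:50? ✗ → no.
C: start 20:00 > 06:00? ✓; end 22:40 < 14:50? ✗ → no.
D: start 16:00 > 06:00? ✓; end 20:30 < 14:50? ✗ → no.
E: start 19:20 > 06:00? ✓; end 20:00 < 14:50? ✗ → no.
F: start 08:00 > 06:00? ✓; end 08:50 < 14:50? ✓ → yes.
H: start 16:45 > 06:00? ✓; end 21:45 < 14:50? ✗ → no.
K: start 07:35 > 06:00? ✓; end 15:05 < 14:50? ✗ → no.
N: start 10:30 > 06:00? ✓; end 15:10 < 14:50? ✗ → no.
Q: start 15:50 > 06:00? ✓; end 20:15 < 14:50? ✗ → no.
U: start 13:55 > 06:00? ✓; end 18:45 < 14:50? ✗ → no.
V: start 16:15 > 06:00? ✓; end 17:50 < 14:50? ✗ → no.
Result: F.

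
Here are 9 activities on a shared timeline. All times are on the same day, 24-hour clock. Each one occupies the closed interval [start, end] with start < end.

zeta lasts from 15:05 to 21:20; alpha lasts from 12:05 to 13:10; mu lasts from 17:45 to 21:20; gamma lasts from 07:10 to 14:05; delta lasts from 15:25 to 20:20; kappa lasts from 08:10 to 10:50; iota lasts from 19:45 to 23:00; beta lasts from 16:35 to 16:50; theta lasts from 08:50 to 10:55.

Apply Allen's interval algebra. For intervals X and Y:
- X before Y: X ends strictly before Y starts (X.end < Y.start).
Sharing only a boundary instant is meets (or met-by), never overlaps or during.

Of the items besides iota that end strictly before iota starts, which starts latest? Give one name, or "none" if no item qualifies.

beta

Target iota = [19:45, 23:00].
alpha [12:05, 13:10] → before → candidate.
beta [16:35, 16:50] → before → candidate.
delta [15:25, 20:20] → overlaps → excluded.
gamma [07:10, 14:05] → before → candidate.
kappa [08:10, 10:50] → before → candidate.
mu [17:45, 21:20] → overlaps → excluded.
theta [08:50, 10:55] → before → candidate.
zeta [15:05, 21:20] → overlaps → excluded.
Among candidates, latest start is 16:35 → beta.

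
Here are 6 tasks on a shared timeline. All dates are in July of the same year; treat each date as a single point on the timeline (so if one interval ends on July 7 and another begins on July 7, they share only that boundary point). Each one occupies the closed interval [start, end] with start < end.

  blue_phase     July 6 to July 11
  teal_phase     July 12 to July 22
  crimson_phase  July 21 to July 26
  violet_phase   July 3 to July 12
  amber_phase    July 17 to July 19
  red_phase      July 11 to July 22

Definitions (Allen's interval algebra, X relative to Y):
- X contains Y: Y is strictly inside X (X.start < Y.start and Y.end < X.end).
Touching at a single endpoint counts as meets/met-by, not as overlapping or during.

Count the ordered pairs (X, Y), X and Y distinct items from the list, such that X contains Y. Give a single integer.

Checking all 30 ordered pairs for relation 'contains'; matching pairs in alphabetical order:
(red_phase, amber_phase): red_phase contains amber_phase ✓
(teal_phase, amber_phase): teal_phase contains amber_phase ✓
(violet_phase, blue_phase): violet_phase contains blue_phase ✓
Count: 3.

3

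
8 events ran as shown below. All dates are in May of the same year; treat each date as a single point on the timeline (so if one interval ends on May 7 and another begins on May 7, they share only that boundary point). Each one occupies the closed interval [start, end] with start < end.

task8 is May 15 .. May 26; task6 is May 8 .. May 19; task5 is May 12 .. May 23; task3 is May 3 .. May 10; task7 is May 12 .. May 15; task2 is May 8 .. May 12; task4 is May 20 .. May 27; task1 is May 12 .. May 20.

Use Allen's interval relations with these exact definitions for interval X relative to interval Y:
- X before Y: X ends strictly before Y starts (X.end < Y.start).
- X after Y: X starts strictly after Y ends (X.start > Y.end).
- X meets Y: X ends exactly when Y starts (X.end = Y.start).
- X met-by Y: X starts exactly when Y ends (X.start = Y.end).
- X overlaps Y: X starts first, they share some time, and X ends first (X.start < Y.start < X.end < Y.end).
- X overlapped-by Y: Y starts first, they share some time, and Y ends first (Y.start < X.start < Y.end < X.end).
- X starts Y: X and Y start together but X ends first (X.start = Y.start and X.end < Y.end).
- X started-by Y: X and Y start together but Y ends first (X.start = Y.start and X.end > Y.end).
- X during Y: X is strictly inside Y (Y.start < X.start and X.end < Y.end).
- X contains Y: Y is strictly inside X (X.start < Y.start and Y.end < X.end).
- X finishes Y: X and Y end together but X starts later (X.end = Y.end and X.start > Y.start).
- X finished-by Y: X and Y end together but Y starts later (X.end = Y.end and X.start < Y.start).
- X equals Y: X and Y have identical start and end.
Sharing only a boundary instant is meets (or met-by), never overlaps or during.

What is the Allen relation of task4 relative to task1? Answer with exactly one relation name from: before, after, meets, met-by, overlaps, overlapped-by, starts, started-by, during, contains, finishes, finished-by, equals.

met-by

task4 = [May 20, May 27]; task1 = [May 12, May 20].
Compare endpoints: task4.start > task1.start, task4.start = task1.end, task4.end > task1.start, task4.end > task1.end.
That pattern is 'met-by'.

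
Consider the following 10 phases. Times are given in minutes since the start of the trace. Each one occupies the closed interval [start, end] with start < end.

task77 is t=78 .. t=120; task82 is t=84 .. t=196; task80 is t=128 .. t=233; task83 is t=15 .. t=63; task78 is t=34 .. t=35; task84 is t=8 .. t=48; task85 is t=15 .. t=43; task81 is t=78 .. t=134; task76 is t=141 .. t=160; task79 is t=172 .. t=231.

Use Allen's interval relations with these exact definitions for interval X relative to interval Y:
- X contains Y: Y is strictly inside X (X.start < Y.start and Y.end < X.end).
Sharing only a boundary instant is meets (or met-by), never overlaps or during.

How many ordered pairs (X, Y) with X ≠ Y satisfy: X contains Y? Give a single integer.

Checking all 90 ordered pairs for relation 'contains'; matching pairs in alphabetical order:
(task80, task76): task80 contains task76 ✓
(task80, task79): task80 contains task79 ✓
(task82, task76): task82 contains task76 ✓
(task83, task78): task83 contains task78 ✓
(task84, task78): task84 contains task78 ✓
(task84, task85): task84 contains task85 ✓
(task85, task78): task85 contains task78 ✓
Count: 7.

7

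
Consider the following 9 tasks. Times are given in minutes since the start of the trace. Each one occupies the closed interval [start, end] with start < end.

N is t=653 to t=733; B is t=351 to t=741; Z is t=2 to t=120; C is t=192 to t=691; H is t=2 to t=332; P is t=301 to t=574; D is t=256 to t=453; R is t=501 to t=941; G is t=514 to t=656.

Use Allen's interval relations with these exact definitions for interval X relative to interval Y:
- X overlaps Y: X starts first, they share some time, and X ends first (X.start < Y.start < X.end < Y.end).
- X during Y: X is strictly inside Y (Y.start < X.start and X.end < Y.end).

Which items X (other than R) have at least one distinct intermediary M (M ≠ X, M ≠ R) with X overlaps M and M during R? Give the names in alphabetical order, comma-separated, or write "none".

C, G, P

Target R = [t=501, t=941].
Intermediaries M with M during R: G, N.
Via G — items with X overlaps G: P.
Via N — items with X overlaps N: C, G.
Union: C, G, P.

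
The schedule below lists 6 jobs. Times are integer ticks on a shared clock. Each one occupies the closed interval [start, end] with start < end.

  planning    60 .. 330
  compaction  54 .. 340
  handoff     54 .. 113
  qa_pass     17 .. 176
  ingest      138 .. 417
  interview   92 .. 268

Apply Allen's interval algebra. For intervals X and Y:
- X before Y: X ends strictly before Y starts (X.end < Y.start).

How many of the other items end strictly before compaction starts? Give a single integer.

0

Target compaction = [54, 340].
handoff [54, 113] → starts → no.
ingest [138, 417] → overlapped-by → no.
interview [92, 268] → during → no.
planning [60, 330] → during → no.
qa_pass [17, 176] → overlaps → no.
Total: 0.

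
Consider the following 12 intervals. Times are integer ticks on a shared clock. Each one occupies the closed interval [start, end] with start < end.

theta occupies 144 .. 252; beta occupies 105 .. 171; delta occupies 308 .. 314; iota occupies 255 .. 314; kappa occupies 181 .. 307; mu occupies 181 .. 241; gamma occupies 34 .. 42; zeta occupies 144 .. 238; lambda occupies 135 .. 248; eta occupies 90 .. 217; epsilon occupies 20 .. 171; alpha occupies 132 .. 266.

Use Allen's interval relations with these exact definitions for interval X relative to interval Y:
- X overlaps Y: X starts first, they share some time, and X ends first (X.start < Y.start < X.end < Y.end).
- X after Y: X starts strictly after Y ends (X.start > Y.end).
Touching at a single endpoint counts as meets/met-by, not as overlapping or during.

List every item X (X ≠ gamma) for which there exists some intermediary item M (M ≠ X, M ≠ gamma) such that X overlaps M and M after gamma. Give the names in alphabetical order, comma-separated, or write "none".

alpha, beta, epsilon, eta, kappa, lambda, theta, zeta

Target gamma = [34, 42].
Intermediaries M with M after gamma: alpha, beta, delta, eta, iota, kappa, lambda, mu, theta, zeta.
Via alpha — items with X overlaps alpha: beta, epsilon, eta.
Via beta — items with X overlaps beta: none.
Via delta — items with X overlaps delta: none.
Via eta — items with X overlaps eta: epsilon.
Via iota — items with X overlaps iota: alpha, kappa.
Via kappa — items with X overlaps kappa: alpha, eta, lambda, theta, zeta.
Via lambda — items with X overlaps lambda: beta, epsilon, eta.
Via mu — items with X overlaps mu: eta, zeta.
Via theta — items with X overlaps theta: beta, epsilon, eta, lambda.
Via zeta — items with X overlaps zeta: beta, epsilon, eta.
Union: alpha, beta, epsilon, eta, kappa, lambda, theta, zeta.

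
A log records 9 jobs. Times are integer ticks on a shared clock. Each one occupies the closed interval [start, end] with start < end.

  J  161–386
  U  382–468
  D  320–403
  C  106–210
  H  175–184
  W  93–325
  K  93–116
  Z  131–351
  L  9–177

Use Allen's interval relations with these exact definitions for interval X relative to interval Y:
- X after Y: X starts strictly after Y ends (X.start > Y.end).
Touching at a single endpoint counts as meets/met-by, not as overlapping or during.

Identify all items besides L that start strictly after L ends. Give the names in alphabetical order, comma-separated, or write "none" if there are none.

D, U

Target L = [9, 177].
C [106, 210] → overlapped-by → no.
D [320, 403] → after → yes.
H [175, 184] → overlapped-by → no.
J [161, 386] → overlapped-by → no.
K [93, 116] → during → no.
U [382, 468] → after → yes.
W [93, 325] → overlapped-by → no.
Z [131, 351] → overlapped-by → no.
Result: D, U.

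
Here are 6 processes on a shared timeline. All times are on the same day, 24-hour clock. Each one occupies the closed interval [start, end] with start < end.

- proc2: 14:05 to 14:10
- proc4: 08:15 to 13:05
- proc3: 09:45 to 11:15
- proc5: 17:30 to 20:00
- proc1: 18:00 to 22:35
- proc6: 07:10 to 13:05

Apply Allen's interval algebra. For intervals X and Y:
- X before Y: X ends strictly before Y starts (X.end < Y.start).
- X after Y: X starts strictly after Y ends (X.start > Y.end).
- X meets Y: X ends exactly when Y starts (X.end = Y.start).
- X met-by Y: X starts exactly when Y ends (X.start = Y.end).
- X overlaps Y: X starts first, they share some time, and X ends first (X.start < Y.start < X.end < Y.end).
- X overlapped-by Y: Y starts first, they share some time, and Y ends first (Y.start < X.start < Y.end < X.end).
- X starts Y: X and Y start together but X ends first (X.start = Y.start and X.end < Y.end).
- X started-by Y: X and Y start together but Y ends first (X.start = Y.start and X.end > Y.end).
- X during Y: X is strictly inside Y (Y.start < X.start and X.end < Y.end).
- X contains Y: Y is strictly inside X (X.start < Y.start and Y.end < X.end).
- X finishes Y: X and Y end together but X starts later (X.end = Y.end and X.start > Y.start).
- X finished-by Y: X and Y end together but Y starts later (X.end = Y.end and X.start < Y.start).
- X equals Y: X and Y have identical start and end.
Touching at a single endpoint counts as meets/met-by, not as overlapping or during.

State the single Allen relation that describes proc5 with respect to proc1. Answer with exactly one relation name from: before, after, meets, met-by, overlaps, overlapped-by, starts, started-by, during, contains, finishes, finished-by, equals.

overlaps

proc5 = [17:30, 20:00]; proc1 = [18:00, 22:35].
Compare endpoints: proc5.start < proc1.start, proc5.start < proc1.end, proc5.end > proc1.start, proc5.end < proc1.end.
That pattern is 'overlaps'.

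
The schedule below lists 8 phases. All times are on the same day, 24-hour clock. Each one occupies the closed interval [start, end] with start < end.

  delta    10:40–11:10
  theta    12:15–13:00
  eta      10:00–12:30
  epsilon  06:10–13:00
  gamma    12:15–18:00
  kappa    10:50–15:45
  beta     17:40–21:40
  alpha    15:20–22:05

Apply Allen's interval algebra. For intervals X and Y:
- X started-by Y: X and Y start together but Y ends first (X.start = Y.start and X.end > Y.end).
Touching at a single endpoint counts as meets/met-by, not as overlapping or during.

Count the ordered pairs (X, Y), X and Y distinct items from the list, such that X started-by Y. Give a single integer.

1

Checking all 56 ordered pairs for relation 'started-by'; matching pairs in alphabetical order:
(gamma, theta): gamma started-by theta ✓
Count: 1.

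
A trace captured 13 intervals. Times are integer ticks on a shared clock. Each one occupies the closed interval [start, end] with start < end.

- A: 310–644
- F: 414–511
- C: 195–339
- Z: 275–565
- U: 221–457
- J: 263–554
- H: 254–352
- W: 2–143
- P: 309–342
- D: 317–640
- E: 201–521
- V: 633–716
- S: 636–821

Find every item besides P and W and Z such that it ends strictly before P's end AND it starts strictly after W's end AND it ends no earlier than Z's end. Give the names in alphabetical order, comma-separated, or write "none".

Conditions: its end is strictly before P's end (X.end < 342) AND its start is strictly after W's end (X.start > 143) AND its end is no earlier than Z's end (X.end >= 565).
A: end 644 < 342? ✗; start 310 > 143? ✓; end 644 >= 565? ✓ → no.
C: end 339 < 342? ✓; start 195 > 143? ✓; end 339 >= 565? ✗ → no.
D: end 640 < 342? ✗; start 317 > 143? ✓; end 640 >= 565? ✓ → no.
E: end 521 < 342? ✗; start 201 > 143? ✓; end 521 >= 565? ✗ → no.
F: end 511 < 342? ✗; start 414 > 143? ✓; end 511 >= 565? ✗ → no.
H: end 352 < 342? ✗; start 254 > 143? ✓; end 352 >= 565? ✗ → no.
J: end 554 < 342? ✗; start 263 > 143? ✓; end 554 >= 565? ✗ → no.
S: end 821 < 342? ✗; start 636 > 143? ✓; end 821 >= 565? ✓ → no.
U: end 457 < 342? ✗; start 221 > 143? ✓; end 457 >= 565? ✗ → no.
V: end 716 < 342? ✗; start 633 > 143? ✓; end 716 >= 565? ✓ → no.
Result: none.

none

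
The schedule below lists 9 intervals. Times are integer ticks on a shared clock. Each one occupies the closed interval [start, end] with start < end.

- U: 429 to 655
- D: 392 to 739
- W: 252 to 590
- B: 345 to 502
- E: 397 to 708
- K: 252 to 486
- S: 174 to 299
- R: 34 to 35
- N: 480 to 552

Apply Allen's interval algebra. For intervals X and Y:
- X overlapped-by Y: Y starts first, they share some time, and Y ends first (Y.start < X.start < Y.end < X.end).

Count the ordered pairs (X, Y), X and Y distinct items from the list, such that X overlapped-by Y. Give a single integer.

Checking all 72 ordered pairs for relation 'overlapped-by'; matching pairs in alphabetical order:
(B, K): B overlapped-by K ✓
(D, B): D overlapped-by B ✓
(D, K): D overlapped-by K ✓
(D, W): D overlapped-by W ✓
(E, B): E overlapped-by B ✓
(E, K): E overlapped-by K ✓
(E, W): E overlapped-by W ✓
(K, S): K overlapped-by S ✓
(N, B): N overlapped-by B ✓
(N, K): N overlapped-by K ✓
(U, B): U overlapped-by B ✓
(U, K): U overlapped-by K ✓
(U, W): U overlapped-by W ✓
(W, S): W overlapped-by S ✓
Count: 14.

14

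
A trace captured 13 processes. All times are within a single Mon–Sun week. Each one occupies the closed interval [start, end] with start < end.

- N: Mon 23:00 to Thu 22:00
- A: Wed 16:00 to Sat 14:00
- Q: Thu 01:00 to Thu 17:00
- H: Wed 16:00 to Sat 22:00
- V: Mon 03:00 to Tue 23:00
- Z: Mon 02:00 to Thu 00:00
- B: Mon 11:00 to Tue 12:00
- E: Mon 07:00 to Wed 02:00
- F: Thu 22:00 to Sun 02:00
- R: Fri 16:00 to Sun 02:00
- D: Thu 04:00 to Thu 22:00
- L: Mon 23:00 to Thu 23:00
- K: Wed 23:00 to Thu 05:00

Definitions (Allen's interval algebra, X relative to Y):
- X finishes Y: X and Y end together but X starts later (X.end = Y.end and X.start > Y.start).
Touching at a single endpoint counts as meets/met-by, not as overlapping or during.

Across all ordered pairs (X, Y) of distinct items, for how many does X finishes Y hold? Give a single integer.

Checking all 156 ordered pairs for relation 'finishes'; matching pairs in alphabetical order:
(D, N): D finishes N ✓
(R, F): R finishes F ✓
Count: 2.

2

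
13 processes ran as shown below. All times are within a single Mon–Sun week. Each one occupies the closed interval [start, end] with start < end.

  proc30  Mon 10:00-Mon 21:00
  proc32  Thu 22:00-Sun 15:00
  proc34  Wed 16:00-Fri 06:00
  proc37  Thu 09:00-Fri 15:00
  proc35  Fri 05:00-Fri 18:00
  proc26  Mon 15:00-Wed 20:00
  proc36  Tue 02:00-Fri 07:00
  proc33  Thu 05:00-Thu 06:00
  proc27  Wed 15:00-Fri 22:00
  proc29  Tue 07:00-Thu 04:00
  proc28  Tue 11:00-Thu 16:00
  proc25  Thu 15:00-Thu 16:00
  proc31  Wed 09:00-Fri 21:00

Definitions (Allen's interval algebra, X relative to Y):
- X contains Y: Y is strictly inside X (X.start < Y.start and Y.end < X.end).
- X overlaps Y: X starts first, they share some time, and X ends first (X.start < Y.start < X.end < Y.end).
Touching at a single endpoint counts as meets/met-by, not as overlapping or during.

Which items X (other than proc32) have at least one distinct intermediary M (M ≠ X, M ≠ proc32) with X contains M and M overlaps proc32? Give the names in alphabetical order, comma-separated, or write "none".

proc27, proc31, proc36

Target proc32 = [Thu 22:00, Sun 15:00].
Intermediaries M with M overlaps proc32: proc27, proc31, proc34, proc36, proc37.
Via proc27 — items with X contains proc27: none.
Via proc31 — items with X contains proc31: none.
Via proc34 — items with X contains proc34: proc27, proc31, proc36.
Via proc36 — items with X contains proc36: none.
Via proc37 — items with X contains proc37: proc27, proc31.
Union: proc27, proc31, proc36.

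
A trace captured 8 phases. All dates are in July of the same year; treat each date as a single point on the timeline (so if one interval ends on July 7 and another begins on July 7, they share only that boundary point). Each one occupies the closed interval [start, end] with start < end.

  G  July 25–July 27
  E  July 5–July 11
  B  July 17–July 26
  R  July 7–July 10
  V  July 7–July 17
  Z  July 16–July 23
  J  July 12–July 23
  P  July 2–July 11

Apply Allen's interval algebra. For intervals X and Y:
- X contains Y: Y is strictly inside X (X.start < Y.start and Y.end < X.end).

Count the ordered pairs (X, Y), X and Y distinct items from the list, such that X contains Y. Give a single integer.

2

Checking all 56 ordered pairs for relation 'contains'; matching pairs in alphabetical order:
(E, R): E contains R ✓
(P, R): P contains R ✓
Count: 2.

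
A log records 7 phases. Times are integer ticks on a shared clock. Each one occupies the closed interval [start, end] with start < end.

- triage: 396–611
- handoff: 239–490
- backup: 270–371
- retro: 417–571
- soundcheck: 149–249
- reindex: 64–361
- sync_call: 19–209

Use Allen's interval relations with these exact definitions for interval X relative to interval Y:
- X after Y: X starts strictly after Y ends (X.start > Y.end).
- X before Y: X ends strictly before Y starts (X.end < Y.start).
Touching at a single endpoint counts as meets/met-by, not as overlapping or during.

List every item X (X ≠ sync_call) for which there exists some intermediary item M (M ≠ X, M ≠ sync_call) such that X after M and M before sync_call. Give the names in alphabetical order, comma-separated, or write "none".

Target sync_call = [19, 209].
Intermediaries M with M before sync_call: none.
Union: none.

none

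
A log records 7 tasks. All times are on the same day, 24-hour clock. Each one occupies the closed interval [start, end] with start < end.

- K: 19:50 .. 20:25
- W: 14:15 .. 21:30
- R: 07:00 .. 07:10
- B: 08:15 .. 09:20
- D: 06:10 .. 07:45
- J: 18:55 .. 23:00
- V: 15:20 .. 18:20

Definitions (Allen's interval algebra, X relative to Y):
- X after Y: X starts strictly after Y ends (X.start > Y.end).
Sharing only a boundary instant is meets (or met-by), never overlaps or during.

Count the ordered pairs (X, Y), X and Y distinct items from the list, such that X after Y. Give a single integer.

16

Checking all 42 ordered pairs for relation 'after'; matching pairs in alphabetical order:
(B, D): B after D ✓
(B, R): B after R ✓
(J, B): J after B ✓
(J, D): J after D ✓
(J, R): J after R ✓
(J, V): J after V ✓
(K, B): K after B ✓
(K, D): K after D ✓
(K, R): K after R ✓
(K, V): K after V ✓
(V, B): V after B ✓
(V, D): V after D ✓
(V, R): V after R ✓
(W, B): W after B ✓
(W, D): W after D ✓
(W, R): W after R ✓
Count: 16.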